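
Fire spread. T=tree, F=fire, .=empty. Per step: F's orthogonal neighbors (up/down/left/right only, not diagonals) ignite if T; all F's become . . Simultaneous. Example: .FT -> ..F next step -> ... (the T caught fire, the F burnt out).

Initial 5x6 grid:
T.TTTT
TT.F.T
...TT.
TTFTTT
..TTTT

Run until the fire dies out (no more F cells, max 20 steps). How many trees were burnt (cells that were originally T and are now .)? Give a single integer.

Answer: 16

Derivation:
Step 1: +5 fires, +2 burnt (F count now 5)
Step 2: +6 fires, +5 burnt (F count now 6)
Step 3: +3 fires, +6 burnt (F count now 3)
Step 4: +2 fires, +3 burnt (F count now 2)
Step 5: +0 fires, +2 burnt (F count now 0)
Fire out after step 5
Initially T: 19, now '.': 27
Total burnt (originally-T cells now '.'): 16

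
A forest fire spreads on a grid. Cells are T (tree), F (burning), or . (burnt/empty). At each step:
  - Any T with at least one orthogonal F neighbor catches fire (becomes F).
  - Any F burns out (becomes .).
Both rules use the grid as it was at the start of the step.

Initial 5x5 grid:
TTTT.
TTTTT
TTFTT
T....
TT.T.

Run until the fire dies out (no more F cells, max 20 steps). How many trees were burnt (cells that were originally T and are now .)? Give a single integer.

Step 1: +3 fires, +1 burnt (F count now 3)
Step 2: +5 fires, +3 burnt (F count now 5)
Step 3: +5 fires, +5 burnt (F count now 5)
Step 4: +2 fires, +5 burnt (F count now 2)
Step 5: +1 fires, +2 burnt (F count now 1)
Step 6: +0 fires, +1 burnt (F count now 0)
Fire out after step 6
Initially T: 17, now '.': 24
Total burnt (originally-T cells now '.'): 16

Answer: 16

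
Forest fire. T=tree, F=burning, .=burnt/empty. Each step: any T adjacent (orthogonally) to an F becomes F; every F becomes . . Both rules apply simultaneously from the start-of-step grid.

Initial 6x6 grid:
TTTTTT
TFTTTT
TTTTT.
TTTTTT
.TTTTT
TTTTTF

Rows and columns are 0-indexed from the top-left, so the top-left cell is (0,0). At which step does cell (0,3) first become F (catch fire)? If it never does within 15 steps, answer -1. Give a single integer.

Step 1: cell (0,3)='T' (+6 fires, +2 burnt)
Step 2: cell (0,3)='T' (+9 fires, +6 burnt)
Step 3: cell (0,3)='F' (+9 fires, +9 burnt)
  -> target ignites at step 3
Step 4: cell (0,3)='.' (+6 fires, +9 burnt)
Step 5: cell (0,3)='.' (+2 fires, +6 burnt)
Step 6: cell (0,3)='.' (+0 fires, +2 burnt)
  fire out at step 6

3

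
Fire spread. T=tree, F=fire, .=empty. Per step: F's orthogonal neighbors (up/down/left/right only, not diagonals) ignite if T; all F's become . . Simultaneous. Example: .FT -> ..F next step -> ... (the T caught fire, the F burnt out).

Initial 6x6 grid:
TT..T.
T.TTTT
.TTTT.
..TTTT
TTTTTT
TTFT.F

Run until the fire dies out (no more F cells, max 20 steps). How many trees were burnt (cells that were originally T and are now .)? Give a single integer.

Step 1: +4 fires, +2 burnt (F count now 4)
Step 2: +6 fires, +4 burnt (F count now 6)
Step 3: +4 fires, +6 burnt (F count now 4)
Step 4: +4 fires, +4 burnt (F count now 4)
Step 5: +2 fires, +4 burnt (F count now 2)
Step 6: +2 fires, +2 burnt (F count now 2)
Step 7: +0 fires, +2 burnt (F count now 0)
Fire out after step 7
Initially T: 25, now '.': 33
Total burnt (originally-T cells now '.'): 22

Answer: 22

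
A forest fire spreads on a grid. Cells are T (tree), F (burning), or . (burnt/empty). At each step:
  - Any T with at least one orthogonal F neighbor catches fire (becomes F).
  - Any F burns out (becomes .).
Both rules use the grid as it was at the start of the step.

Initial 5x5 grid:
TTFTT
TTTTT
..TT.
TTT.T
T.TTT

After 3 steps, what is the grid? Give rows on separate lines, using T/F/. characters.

Step 1: 3 trees catch fire, 1 burn out
  TF.FT
  TTFTT
  ..TT.
  TTT.T
  T.TTT
Step 2: 5 trees catch fire, 3 burn out
  F...F
  TF.FT
  ..FT.
  TTT.T
  T.TTT
Step 3: 4 trees catch fire, 5 burn out
  .....
  F...F
  ...F.
  TTF.T
  T.TTT

.....
F...F
...F.
TTF.T
T.TTT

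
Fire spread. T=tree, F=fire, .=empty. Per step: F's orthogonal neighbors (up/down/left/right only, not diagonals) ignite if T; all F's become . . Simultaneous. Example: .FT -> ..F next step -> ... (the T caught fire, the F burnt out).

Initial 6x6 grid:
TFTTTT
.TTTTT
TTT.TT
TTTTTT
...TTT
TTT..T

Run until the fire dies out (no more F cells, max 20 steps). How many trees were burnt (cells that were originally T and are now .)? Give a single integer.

Step 1: +3 fires, +1 burnt (F count now 3)
Step 2: +3 fires, +3 burnt (F count now 3)
Step 3: +5 fires, +3 burnt (F count now 5)
Step 4: +4 fires, +5 burnt (F count now 4)
Step 5: +3 fires, +4 burnt (F count now 3)
Step 6: +3 fires, +3 burnt (F count now 3)
Step 7: +2 fires, +3 burnt (F count now 2)
Step 8: +1 fires, +2 burnt (F count now 1)
Step 9: +1 fires, +1 burnt (F count now 1)
Step 10: +0 fires, +1 burnt (F count now 0)
Fire out after step 10
Initially T: 28, now '.': 33
Total burnt (originally-T cells now '.'): 25

Answer: 25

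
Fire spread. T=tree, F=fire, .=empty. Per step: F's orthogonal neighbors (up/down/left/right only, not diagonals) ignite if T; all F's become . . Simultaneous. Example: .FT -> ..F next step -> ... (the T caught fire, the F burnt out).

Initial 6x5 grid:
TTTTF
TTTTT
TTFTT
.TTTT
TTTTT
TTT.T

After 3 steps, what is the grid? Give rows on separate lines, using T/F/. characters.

Step 1: 6 trees catch fire, 2 burn out
  TTTF.
  TTFTF
  TF.FT
  .TFTT
  TTTTT
  TTT.T
Step 2: 8 trees catch fire, 6 burn out
  TTF..
  TF.F.
  F...F
  .F.FT
  TTFTT
  TTT.T
Step 3: 6 trees catch fire, 8 burn out
  TF...
  F....
  .....
  ....F
  TF.FT
  TTF.T

TF...
F....
.....
....F
TF.FT
TTF.T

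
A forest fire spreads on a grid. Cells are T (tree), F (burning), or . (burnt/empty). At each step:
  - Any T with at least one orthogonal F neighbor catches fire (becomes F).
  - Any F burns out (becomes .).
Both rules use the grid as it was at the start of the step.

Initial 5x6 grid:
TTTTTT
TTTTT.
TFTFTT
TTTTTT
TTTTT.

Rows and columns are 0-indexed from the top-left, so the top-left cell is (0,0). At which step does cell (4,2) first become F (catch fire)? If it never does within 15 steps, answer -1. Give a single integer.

Step 1: cell (4,2)='T' (+7 fires, +2 burnt)
Step 2: cell (4,2)='T' (+11 fires, +7 burnt)
Step 3: cell (4,2)='F' (+7 fires, +11 burnt)
  -> target ignites at step 3
Step 4: cell (4,2)='.' (+1 fires, +7 burnt)
Step 5: cell (4,2)='.' (+0 fires, +1 burnt)
  fire out at step 5

3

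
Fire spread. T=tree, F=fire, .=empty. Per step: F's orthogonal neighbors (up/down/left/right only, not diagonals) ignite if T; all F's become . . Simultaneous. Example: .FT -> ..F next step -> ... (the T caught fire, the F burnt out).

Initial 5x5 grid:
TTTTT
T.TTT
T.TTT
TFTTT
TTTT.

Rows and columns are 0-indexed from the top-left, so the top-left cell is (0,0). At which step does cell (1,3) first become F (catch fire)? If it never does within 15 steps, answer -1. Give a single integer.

Step 1: cell (1,3)='T' (+3 fires, +1 burnt)
Step 2: cell (1,3)='T' (+5 fires, +3 burnt)
Step 3: cell (1,3)='T' (+5 fires, +5 burnt)
Step 4: cell (1,3)='F' (+4 fires, +5 burnt)
  -> target ignites at step 4
Step 5: cell (1,3)='.' (+3 fires, +4 burnt)
Step 6: cell (1,3)='.' (+1 fires, +3 burnt)
Step 7: cell (1,3)='.' (+0 fires, +1 burnt)
  fire out at step 7

4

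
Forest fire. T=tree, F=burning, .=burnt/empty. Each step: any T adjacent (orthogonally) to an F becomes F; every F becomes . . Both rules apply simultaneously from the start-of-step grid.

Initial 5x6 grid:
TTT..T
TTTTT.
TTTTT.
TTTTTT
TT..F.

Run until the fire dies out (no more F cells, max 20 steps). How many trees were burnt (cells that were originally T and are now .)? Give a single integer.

Answer: 21

Derivation:
Step 1: +1 fires, +1 burnt (F count now 1)
Step 2: +3 fires, +1 burnt (F count now 3)
Step 3: +3 fires, +3 burnt (F count now 3)
Step 4: +3 fires, +3 burnt (F count now 3)
Step 5: +4 fires, +3 burnt (F count now 4)
Step 6: +4 fires, +4 burnt (F count now 4)
Step 7: +2 fires, +4 burnt (F count now 2)
Step 8: +1 fires, +2 burnt (F count now 1)
Step 9: +0 fires, +1 burnt (F count now 0)
Fire out after step 9
Initially T: 22, now '.': 29
Total burnt (originally-T cells now '.'): 21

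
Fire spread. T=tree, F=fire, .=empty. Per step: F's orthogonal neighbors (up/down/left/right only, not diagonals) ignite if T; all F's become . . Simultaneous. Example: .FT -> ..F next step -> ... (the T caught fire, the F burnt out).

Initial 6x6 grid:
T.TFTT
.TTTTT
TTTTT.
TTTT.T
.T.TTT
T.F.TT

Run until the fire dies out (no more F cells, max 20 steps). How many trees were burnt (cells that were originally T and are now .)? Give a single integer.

Answer: 24

Derivation:
Step 1: +3 fires, +2 burnt (F count now 3)
Step 2: +4 fires, +3 burnt (F count now 4)
Step 3: +5 fires, +4 burnt (F count now 5)
Step 4: +3 fires, +5 burnt (F count now 3)
Step 5: +3 fires, +3 burnt (F count now 3)
Step 6: +4 fires, +3 burnt (F count now 4)
Step 7: +2 fires, +4 burnt (F count now 2)
Step 8: +0 fires, +2 burnt (F count now 0)
Fire out after step 8
Initially T: 26, now '.': 34
Total burnt (originally-T cells now '.'): 24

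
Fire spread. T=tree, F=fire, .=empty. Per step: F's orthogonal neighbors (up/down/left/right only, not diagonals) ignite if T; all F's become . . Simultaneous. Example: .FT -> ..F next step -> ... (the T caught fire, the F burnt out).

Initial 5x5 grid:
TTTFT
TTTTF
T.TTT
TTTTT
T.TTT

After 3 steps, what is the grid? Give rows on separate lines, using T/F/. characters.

Step 1: 4 trees catch fire, 2 burn out
  TTF.F
  TTTF.
  T.TTF
  TTTTT
  T.TTT
Step 2: 4 trees catch fire, 4 burn out
  TF...
  TTF..
  T.TF.
  TTTTF
  T.TTT
Step 3: 5 trees catch fire, 4 burn out
  F....
  TF...
  T.F..
  TTTF.
  T.TTF

F....
TF...
T.F..
TTTF.
T.TTF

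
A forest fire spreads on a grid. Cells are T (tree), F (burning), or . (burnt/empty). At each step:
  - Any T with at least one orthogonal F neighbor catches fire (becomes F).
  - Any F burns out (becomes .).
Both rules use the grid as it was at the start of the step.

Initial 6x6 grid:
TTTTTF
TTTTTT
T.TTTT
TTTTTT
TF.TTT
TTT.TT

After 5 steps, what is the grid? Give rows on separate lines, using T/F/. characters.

Step 1: 5 trees catch fire, 2 burn out
  TTTTF.
  TTTTTF
  T.TTTT
  TFTTTT
  F..TTT
  TFT.TT
Step 2: 7 trees catch fire, 5 burn out
  TTTF..
  TTTTF.
  T.TTTF
  F.FTTT
  ...TTT
  F.F.TT
Step 3: 7 trees catch fire, 7 burn out
  TTF...
  TTTF..
  F.FTF.
  ...FTF
  ...TTT
  ....TT
Step 4: 7 trees catch fire, 7 burn out
  TF....
  FTF...
  ...F..
  ....F.
  ...FTF
  ....TT
Step 5: 4 trees catch fire, 7 burn out
  F.....
  .F....
  ......
  ......
  ....F.
  ....TF

F.....
.F....
......
......
....F.
....TF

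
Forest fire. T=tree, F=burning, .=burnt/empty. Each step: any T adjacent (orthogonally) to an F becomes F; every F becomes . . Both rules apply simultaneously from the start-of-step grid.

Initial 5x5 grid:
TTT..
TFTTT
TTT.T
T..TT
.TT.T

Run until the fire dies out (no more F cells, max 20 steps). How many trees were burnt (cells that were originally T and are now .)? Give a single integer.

Step 1: +4 fires, +1 burnt (F count now 4)
Step 2: +5 fires, +4 burnt (F count now 5)
Step 3: +2 fires, +5 burnt (F count now 2)
Step 4: +1 fires, +2 burnt (F count now 1)
Step 5: +1 fires, +1 burnt (F count now 1)
Step 6: +2 fires, +1 burnt (F count now 2)
Step 7: +0 fires, +2 burnt (F count now 0)
Fire out after step 7
Initially T: 17, now '.': 23
Total burnt (originally-T cells now '.'): 15

Answer: 15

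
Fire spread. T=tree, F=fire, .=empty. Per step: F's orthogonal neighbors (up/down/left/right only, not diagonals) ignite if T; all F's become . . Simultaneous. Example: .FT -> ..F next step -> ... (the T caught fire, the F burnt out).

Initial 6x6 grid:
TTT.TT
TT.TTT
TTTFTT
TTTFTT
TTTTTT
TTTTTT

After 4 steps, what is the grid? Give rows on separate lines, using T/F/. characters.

Step 1: 6 trees catch fire, 2 burn out
  TTT.TT
  TT.FTT
  TTF.FT
  TTF.FT
  TTTFTT
  TTTTTT
Step 2: 8 trees catch fire, 6 burn out
  TTT.TT
  TT..FT
  TF...F
  TF...F
  TTF.FT
  TTTFTT
Step 3: 9 trees catch fire, 8 burn out
  TTT.FT
  TF...F
  F.....
  F.....
  TF...F
  TTF.FT
Step 4: 6 trees catch fire, 9 burn out
  TFT..F
  F.....
  ......
  ......
  F.....
  TF...F

TFT..F
F.....
......
......
F.....
TF...F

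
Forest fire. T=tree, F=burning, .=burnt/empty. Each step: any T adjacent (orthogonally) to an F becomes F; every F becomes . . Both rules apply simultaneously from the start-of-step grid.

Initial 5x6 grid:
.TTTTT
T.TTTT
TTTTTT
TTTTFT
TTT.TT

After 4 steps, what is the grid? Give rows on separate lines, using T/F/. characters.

Step 1: 4 trees catch fire, 1 burn out
  .TTTTT
  T.TTTT
  TTTTFT
  TTTF.F
  TTT.FT
Step 2: 5 trees catch fire, 4 burn out
  .TTTTT
  T.TTFT
  TTTF.F
  TTF...
  TTT..F
Step 3: 6 trees catch fire, 5 burn out
  .TTTFT
  T.TF.F
  TTF...
  TF....
  TTF...
Step 4: 6 trees catch fire, 6 burn out
  .TTF.F
  T.F...
  TF....
  F.....
  TF....

.TTF.F
T.F...
TF....
F.....
TF....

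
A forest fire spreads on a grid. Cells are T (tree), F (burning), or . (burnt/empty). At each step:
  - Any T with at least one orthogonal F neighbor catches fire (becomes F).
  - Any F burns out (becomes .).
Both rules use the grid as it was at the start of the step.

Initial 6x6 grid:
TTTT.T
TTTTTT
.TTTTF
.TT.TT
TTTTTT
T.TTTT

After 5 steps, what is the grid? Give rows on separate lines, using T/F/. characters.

Step 1: 3 trees catch fire, 1 burn out
  TTTT.T
  TTTTTF
  .TTTF.
  .TT.TF
  TTTTTT
  T.TTTT
Step 2: 5 trees catch fire, 3 burn out
  TTTT.F
  TTTTF.
  .TTF..
  .TT.F.
  TTTTTF
  T.TTTT
Step 3: 4 trees catch fire, 5 burn out
  TTTT..
  TTTF..
  .TF...
  .TT...
  TTTTF.
  T.TTTF
Step 4: 6 trees catch fire, 4 burn out
  TTTF..
  TTF...
  .F....
  .TF...
  TTTF..
  T.TTF.
Step 5: 5 trees catch fire, 6 burn out
  TTF...
  TF....
  ......
  .F....
  TTF...
  T.TF..

TTF...
TF....
......
.F....
TTF...
T.TF..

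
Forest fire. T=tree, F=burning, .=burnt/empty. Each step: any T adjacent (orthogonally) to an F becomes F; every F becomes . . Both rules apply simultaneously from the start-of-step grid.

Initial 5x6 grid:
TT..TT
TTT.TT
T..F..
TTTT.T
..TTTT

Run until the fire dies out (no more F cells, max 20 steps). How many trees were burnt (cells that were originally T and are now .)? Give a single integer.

Answer: 15

Derivation:
Step 1: +1 fires, +1 burnt (F count now 1)
Step 2: +2 fires, +1 burnt (F count now 2)
Step 3: +3 fires, +2 burnt (F count now 3)
Step 4: +2 fires, +3 burnt (F count now 2)
Step 5: +2 fires, +2 burnt (F count now 2)
Step 6: +1 fires, +2 burnt (F count now 1)
Step 7: +2 fires, +1 burnt (F count now 2)
Step 8: +2 fires, +2 burnt (F count now 2)
Step 9: +0 fires, +2 burnt (F count now 0)
Fire out after step 9
Initially T: 19, now '.': 26
Total burnt (originally-T cells now '.'): 15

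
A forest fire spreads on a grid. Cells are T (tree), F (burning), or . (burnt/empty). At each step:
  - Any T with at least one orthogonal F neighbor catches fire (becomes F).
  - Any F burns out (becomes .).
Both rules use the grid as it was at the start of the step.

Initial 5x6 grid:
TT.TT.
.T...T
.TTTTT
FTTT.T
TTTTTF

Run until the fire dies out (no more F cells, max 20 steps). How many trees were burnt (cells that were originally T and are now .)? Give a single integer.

Step 1: +4 fires, +2 burnt (F count now 4)
Step 2: +5 fires, +4 burnt (F count now 5)
Step 3: +6 fires, +5 burnt (F count now 6)
Step 4: +2 fires, +6 burnt (F count now 2)
Step 5: +1 fires, +2 burnt (F count now 1)
Step 6: +0 fires, +1 burnt (F count now 0)
Fire out after step 6
Initially T: 20, now '.': 28
Total burnt (originally-T cells now '.'): 18

Answer: 18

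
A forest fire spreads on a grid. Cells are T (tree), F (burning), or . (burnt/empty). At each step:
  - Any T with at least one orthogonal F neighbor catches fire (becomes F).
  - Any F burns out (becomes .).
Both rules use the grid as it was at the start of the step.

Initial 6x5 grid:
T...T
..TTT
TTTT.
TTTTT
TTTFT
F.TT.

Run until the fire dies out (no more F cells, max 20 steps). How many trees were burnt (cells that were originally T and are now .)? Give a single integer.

Step 1: +5 fires, +2 burnt (F count now 5)
Step 2: +6 fires, +5 burnt (F count now 6)
Step 3: +4 fires, +6 burnt (F count now 4)
Step 4: +3 fires, +4 burnt (F count now 3)
Step 5: +1 fires, +3 burnt (F count now 1)
Step 6: +0 fires, +1 burnt (F count now 0)
Fire out after step 6
Initially T: 20, now '.': 29
Total burnt (originally-T cells now '.'): 19

Answer: 19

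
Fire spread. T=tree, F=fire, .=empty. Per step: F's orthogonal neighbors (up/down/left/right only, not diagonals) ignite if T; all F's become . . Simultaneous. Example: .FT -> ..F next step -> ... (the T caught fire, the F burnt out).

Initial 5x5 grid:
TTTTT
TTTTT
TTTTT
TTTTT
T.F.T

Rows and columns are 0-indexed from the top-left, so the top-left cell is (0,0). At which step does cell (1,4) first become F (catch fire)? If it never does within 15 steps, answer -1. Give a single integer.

Step 1: cell (1,4)='T' (+1 fires, +1 burnt)
Step 2: cell (1,4)='T' (+3 fires, +1 burnt)
Step 3: cell (1,4)='T' (+5 fires, +3 burnt)
Step 4: cell (1,4)='T' (+7 fires, +5 burnt)
Step 5: cell (1,4)='F' (+4 fires, +7 burnt)
  -> target ignites at step 5
Step 6: cell (1,4)='.' (+2 fires, +4 burnt)
Step 7: cell (1,4)='.' (+0 fires, +2 burnt)
  fire out at step 7

5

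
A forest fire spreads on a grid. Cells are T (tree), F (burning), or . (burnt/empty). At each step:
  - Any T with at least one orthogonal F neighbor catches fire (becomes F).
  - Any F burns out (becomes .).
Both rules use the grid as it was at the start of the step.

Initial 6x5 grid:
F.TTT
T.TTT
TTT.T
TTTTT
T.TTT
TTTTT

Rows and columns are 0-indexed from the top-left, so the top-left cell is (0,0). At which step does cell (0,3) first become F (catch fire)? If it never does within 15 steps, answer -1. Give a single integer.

Step 1: cell (0,3)='T' (+1 fires, +1 burnt)
Step 2: cell (0,3)='T' (+1 fires, +1 burnt)
Step 3: cell (0,3)='T' (+2 fires, +1 burnt)
Step 4: cell (0,3)='T' (+3 fires, +2 burnt)
Step 5: cell (0,3)='T' (+3 fires, +3 burnt)
Step 6: cell (0,3)='T' (+5 fires, +3 burnt)
Step 7: cell (0,3)='F' (+5 fires, +5 burnt)
  -> target ignites at step 7
Step 8: cell (0,3)='.' (+4 fires, +5 burnt)
Step 9: cell (0,3)='.' (+1 fires, +4 burnt)
Step 10: cell (0,3)='.' (+0 fires, +1 burnt)
  fire out at step 10

7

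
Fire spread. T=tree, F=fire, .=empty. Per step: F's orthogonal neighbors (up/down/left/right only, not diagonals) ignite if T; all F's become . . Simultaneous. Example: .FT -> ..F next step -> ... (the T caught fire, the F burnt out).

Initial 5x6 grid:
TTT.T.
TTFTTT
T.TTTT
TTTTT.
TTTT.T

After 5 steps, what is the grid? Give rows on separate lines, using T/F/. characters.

Step 1: 4 trees catch fire, 1 burn out
  TTF.T.
  TF.FTT
  T.FTTT
  TTTTT.
  TTTT.T
Step 2: 5 trees catch fire, 4 burn out
  TF..T.
  F...FT
  T..FTT
  TTFTT.
  TTTT.T
Step 3: 8 trees catch fire, 5 burn out
  F...F.
  .....F
  F...FT
  TF.FT.
  TTFT.T
Step 4: 5 trees catch fire, 8 burn out
  ......
  ......
  .....F
  F...F.
  TF.F.T
Step 5: 1 trees catch fire, 5 burn out
  ......
  ......
  ......
  ......
  F....T

......
......
......
......
F....T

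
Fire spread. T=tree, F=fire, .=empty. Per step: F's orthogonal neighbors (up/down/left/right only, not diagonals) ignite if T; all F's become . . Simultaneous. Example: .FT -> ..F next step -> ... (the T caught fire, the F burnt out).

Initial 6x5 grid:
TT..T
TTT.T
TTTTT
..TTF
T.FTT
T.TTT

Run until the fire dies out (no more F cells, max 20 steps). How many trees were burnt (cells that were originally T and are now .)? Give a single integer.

Step 1: +6 fires, +2 burnt (F count now 6)
Step 2: +5 fires, +6 burnt (F count now 5)
Step 3: +3 fires, +5 burnt (F count now 3)
Step 4: +2 fires, +3 burnt (F count now 2)
Step 5: +2 fires, +2 burnt (F count now 2)
Step 6: +1 fires, +2 burnt (F count now 1)
Step 7: +0 fires, +1 burnt (F count now 0)
Fire out after step 7
Initially T: 21, now '.': 28
Total burnt (originally-T cells now '.'): 19

Answer: 19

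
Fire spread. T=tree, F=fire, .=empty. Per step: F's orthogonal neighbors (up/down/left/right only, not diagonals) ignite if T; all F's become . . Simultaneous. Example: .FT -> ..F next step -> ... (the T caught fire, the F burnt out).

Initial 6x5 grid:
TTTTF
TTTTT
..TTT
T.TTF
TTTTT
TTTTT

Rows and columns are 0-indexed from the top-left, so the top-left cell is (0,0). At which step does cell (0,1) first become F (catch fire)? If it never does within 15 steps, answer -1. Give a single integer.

Step 1: cell (0,1)='T' (+5 fires, +2 burnt)
Step 2: cell (0,1)='T' (+6 fires, +5 burnt)
Step 3: cell (0,1)='F' (+5 fires, +6 burnt)
  -> target ignites at step 3
Step 4: cell (0,1)='.' (+4 fires, +5 burnt)
Step 5: cell (0,1)='.' (+3 fires, +4 burnt)
Step 6: cell (0,1)='.' (+2 fires, +3 burnt)
Step 7: cell (0,1)='.' (+0 fires, +2 burnt)
  fire out at step 7

3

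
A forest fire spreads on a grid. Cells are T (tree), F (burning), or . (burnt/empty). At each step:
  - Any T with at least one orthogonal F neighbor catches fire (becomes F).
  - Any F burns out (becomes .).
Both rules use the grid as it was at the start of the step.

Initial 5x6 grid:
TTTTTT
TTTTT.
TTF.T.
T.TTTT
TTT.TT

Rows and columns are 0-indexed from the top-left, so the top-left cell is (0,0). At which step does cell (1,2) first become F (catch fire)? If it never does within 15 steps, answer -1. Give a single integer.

Step 1: cell (1,2)='F' (+3 fires, +1 burnt)
  -> target ignites at step 1
Step 2: cell (1,2)='.' (+6 fires, +3 burnt)
Step 3: cell (1,2)='.' (+7 fires, +6 burnt)
Step 4: cell (1,2)='.' (+6 fires, +7 burnt)
Step 5: cell (1,2)='.' (+2 fires, +6 burnt)
Step 6: cell (1,2)='.' (+0 fires, +2 burnt)
  fire out at step 6

1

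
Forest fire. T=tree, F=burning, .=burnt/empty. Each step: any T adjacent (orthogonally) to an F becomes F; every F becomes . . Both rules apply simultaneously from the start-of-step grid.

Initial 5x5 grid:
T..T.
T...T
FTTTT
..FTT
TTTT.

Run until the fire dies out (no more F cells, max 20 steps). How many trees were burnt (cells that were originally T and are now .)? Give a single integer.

Step 1: +5 fires, +2 burnt (F count now 5)
Step 2: +5 fires, +5 burnt (F count now 5)
Step 3: +2 fires, +5 burnt (F count now 2)
Step 4: +1 fires, +2 burnt (F count now 1)
Step 5: +0 fires, +1 burnt (F count now 0)
Fire out after step 5
Initially T: 14, now '.': 24
Total burnt (originally-T cells now '.'): 13

Answer: 13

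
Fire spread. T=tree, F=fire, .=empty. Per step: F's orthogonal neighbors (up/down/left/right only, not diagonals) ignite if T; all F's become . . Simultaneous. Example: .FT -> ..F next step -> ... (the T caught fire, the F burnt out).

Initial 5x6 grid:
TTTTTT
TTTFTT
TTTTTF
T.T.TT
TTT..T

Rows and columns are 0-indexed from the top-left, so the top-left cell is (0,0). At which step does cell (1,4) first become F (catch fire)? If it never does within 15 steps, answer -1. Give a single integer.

Step 1: cell (1,4)='F' (+7 fires, +2 burnt)
  -> target ignites at step 1
Step 2: cell (1,4)='.' (+7 fires, +7 burnt)
Step 3: cell (1,4)='.' (+4 fires, +7 burnt)
Step 4: cell (1,4)='.' (+3 fires, +4 burnt)
Step 5: cell (1,4)='.' (+2 fires, +3 burnt)
Step 6: cell (1,4)='.' (+1 fires, +2 burnt)
Step 7: cell (1,4)='.' (+0 fires, +1 burnt)
  fire out at step 7

1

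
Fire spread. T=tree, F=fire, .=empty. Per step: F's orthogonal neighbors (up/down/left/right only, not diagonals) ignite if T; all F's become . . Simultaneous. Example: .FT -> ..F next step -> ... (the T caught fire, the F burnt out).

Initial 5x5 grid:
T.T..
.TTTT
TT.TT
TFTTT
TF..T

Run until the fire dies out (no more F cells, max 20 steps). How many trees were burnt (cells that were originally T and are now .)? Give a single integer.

Answer: 15

Derivation:
Step 1: +4 fires, +2 burnt (F count now 4)
Step 2: +3 fires, +4 burnt (F count now 3)
Step 3: +3 fires, +3 burnt (F count now 3)
Step 4: +4 fires, +3 burnt (F count now 4)
Step 5: +1 fires, +4 burnt (F count now 1)
Step 6: +0 fires, +1 burnt (F count now 0)
Fire out after step 6
Initially T: 16, now '.': 24
Total burnt (originally-T cells now '.'): 15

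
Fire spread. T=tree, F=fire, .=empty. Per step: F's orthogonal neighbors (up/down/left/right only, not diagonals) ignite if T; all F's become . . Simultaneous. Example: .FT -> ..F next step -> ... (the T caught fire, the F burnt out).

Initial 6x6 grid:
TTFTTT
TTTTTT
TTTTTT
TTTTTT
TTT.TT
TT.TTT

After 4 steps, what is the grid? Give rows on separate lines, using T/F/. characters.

Step 1: 3 trees catch fire, 1 burn out
  TF.FTT
  TTFTTT
  TTTTTT
  TTTTTT
  TTT.TT
  TT.TTT
Step 2: 5 trees catch fire, 3 burn out
  F...FT
  TF.FTT
  TTFTTT
  TTTTTT
  TTT.TT
  TT.TTT
Step 3: 6 trees catch fire, 5 burn out
  .....F
  F...FT
  TF.FTT
  TTFTTT
  TTT.TT
  TT.TTT
Step 4: 6 trees catch fire, 6 burn out
  ......
  .....F
  F...FT
  TF.FTT
  TTF.TT
  TT.TTT

......
.....F
F...FT
TF.FTT
TTF.TT
TT.TTT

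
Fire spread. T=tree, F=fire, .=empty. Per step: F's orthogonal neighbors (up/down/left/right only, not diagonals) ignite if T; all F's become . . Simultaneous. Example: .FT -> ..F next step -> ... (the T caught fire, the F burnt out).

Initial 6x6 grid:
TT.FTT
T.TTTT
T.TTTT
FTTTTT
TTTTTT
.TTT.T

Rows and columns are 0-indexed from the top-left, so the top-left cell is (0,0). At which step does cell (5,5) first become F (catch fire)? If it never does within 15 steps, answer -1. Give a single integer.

Step 1: cell (5,5)='T' (+5 fires, +2 burnt)
Step 2: cell (5,5)='T' (+7 fires, +5 burnt)
Step 3: cell (5,5)='T' (+7 fires, +7 burnt)
Step 4: cell (5,5)='T' (+5 fires, +7 burnt)
Step 5: cell (5,5)='T' (+3 fires, +5 burnt)
Step 6: cell (5,5)='T' (+1 fires, +3 burnt)
Step 7: cell (5,5)='F' (+1 fires, +1 burnt)
  -> target ignites at step 7
Step 8: cell (5,5)='.' (+0 fires, +1 burnt)
  fire out at step 8

7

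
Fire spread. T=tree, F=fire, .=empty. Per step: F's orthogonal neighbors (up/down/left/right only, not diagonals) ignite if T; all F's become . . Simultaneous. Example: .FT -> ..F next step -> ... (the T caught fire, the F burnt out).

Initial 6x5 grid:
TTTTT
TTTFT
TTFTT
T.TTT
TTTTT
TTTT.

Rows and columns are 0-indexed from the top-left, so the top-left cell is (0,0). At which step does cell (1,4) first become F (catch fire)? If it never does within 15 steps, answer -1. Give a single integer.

Step 1: cell (1,4)='F' (+6 fires, +2 burnt)
  -> target ignites at step 1
Step 2: cell (1,4)='.' (+7 fires, +6 burnt)
Step 3: cell (1,4)='.' (+7 fires, +7 burnt)
Step 4: cell (1,4)='.' (+5 fires, +7 burnt)
Step 5: cell (1,4)='.' (+1 fires, +5 burnt)
Step 6: cell (1,4)='.' (+0 fires, +1 burnt)
  fire out at step 6

1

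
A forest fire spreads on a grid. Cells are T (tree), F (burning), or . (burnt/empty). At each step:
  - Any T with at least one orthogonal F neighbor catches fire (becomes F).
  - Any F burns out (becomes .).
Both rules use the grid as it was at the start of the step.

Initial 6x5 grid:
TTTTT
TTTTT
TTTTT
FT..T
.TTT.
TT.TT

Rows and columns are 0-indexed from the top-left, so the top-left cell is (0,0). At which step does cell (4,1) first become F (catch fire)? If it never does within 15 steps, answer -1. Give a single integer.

Step 1: cell (4,1)='T' (+2 fires, +1 burnt)
Step 2: cell (4,1)='F' (+3 fires, +2 burnt)
  -> target ignites at step 2
Step 3: cell (4,1)='.' (+5 fires, +3 burnt)
Step 4: cell (4,1)='.' (+5 fires, +5 burnt)
Step 5: cell (4,1)='.' (+4 fires, +5 burnt)
Step 6: cell (4,1)='.' (+4 fires, +4 burnt)
Step 7: cell (4,1)='.' (+1 fires, +4 burnt)
Step 8: cell (4,1)='.' (+0 fires, +1 burnt)
  fire out at step 8

2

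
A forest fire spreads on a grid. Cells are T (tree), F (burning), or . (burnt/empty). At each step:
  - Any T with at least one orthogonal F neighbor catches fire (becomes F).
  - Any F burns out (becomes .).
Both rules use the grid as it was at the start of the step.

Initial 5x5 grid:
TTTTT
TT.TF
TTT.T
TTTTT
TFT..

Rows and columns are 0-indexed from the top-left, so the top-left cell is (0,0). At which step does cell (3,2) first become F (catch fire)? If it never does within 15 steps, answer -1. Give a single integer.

Step 1: cell (3,2)='T' (+6 fires, +2 burnt)
Step 2: cell (3,2)='F' (+5 fires, +6 burnt)
  -> target ignites at step 2
Step 3: cell (3,2)='.' (+5 fires, +5 burnt)
Step 4: cell (3,2)='.' (+2 fires, +5 burnt)
Step 5: cell (3,2)='.' (+1 fires, +2 burnt)
Step 6: cell (3,2)='.' (+0 fires, +1 burnt)
  fire out at step 6

2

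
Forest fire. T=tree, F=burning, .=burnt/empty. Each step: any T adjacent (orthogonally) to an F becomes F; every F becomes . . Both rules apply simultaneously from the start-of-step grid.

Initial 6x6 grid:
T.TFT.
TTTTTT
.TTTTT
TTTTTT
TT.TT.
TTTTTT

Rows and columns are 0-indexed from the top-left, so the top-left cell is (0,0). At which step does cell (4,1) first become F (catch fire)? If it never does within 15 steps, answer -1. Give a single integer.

Step 1: cell (4,1)='T' (+3 fires, +1 burnt)
Step 2: cell (4,1)='T' (+3 fires, +3 burnt)
Step 3: cell (4,1)='T' (+5 fires, +3 burnt)
Step 4: cell (4,1)='T' (+6 fires, +5 burnt)
Step 5: cell (4,1)='T' (+5 fires, +6 burnt)
Step 6: cell (4,1)='F' (+4 fires, +5 burnt)
  -> target ignites at step 6
Step 7: cell (4,1)='.' (+3 fires, +4 burnt)
Step 8: cell (4,1)='.' (+1 fires, +3 burnt)
Step 9: cell (4,1)='.' (+0 fires, +1 burnt)
  fire out at step 9

6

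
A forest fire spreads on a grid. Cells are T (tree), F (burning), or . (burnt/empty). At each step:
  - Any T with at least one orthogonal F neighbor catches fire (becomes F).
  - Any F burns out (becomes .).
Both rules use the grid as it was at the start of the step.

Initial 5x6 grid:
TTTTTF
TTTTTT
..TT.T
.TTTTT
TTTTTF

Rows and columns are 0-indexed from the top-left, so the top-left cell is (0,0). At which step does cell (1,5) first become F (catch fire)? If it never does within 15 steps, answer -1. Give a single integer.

Step 1: cell (1,5)='F' (+4 fires, +2 burnt)
  -> target ignites at step 1
Step 2: cell (1,5)='.' (+5 fires, +4 burnt)
Step 3: cell (1,5)='.' (+4 fires, +5 burnt)
Step 4: cell (1,5)='.' (+5 fires, +4 burnt)
Step 5: cell (1,5)='.' (+5 fires, +5 burnt)
Step 6: cell (1,5)='.' (+1 fires, +5 burnt)
Step 7: cell (1,5)='.' (+0 fires, +1 burnt)
  fire out at step 7

1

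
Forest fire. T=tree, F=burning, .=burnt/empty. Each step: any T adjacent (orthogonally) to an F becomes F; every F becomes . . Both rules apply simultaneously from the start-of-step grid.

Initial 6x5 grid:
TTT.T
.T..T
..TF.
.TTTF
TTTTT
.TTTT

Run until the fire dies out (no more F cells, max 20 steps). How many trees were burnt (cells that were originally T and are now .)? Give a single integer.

Step 1: +3 fires, +2 burnt (F count now 3)
Step 2: +3 fires, +3 burnt (F count now 3)
Step 3: +3 fires, +3 burnt (F count now 3)
Step 4: +2 fires, +3 burnt (F count now 2)
Step 5: +2 fires, +2 burnt (F count now 2)
Step 6: +0 fires, +2 burnt (F count now 0)
Fire out after step 6
Initially T: 19, now '.': 24
Total burnt (originally-T cells now '.'): 13

Answer: 13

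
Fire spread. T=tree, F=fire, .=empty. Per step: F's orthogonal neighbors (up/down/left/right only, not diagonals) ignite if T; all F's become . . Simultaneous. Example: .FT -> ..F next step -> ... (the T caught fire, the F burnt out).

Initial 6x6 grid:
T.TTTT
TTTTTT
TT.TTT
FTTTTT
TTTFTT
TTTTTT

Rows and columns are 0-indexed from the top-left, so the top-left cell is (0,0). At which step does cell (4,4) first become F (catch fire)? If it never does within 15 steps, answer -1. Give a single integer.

Step 1: cell (4,4)='F' (+7 fires, +2 burnt)
  -> target ignites at step 1
Step 2: cell (4,4)='.' (+10 fires, +7 burnt)
Step 3: cell (4,4)='.' (+7 fires, +10 burnt)
Step 4: cell (4,4)='.' (+4 fires, +7 burnt)
Step 5: cell (4,4)='.' (+3 fires, +4 burnt)
Step 6: cell (4,4)='.' (+1 fires, +3 burnt)
Step 7: cell (4,4)='.' (+0 fires, +1 burnt)
  fire out at step 7

1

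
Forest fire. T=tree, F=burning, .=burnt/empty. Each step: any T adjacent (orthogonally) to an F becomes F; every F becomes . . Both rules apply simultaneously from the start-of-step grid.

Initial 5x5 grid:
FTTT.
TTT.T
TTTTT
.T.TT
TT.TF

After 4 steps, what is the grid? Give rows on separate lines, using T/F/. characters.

Step 1: 4 trees catch fire, 2 burn out
  .FTT.
  FTT.T
  TTTTT
  .T.TF
  TT.F.
Step 2: 5 trees catch fire, 4 burn out
  ..FT.
  .FT.T
  FTTTF
  .T.F.
  TT...
Step 3: 5 trees catch fire, 5 burn out
  ...F.
  ..F.F
  .FTF.
  .T...
  TT...
Step 4: 2 trees catch fire, 5 burn out
  .....
  .....
  ..F..
  .F...
  TT...

.....
.....
..F..
.F...
TT...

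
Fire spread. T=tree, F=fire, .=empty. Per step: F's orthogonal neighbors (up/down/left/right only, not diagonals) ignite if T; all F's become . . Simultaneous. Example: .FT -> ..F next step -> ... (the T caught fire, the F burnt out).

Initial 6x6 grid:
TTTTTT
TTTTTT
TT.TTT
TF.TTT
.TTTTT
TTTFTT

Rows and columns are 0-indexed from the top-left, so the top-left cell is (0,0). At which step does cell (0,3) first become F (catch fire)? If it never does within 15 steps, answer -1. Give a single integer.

Step 1: cell (0,3)='T' (+6 fires, +2 burnt)
Step 2: cell (0,3)='T' (+7 fires, +6 burnt)
Step 3: cell (0,3)='T' (+7 fires, +7 burnt)
Step 4: cell (0,3)='T' (+5 fires, +7 burnt)
Step 5: cell (0,3)='F' (+3 fires, +5 burnt)
  -> target ignites at step 5
Step 6: cell (0,3)='.' (+2 fires, +3 burnt)
Step 7: cell (0,3)='.' (+1 fires, +2 burnt)
Step 8: cell (0,3)='.' (+0 fires, +1 burnt)
  fire out at step 8

5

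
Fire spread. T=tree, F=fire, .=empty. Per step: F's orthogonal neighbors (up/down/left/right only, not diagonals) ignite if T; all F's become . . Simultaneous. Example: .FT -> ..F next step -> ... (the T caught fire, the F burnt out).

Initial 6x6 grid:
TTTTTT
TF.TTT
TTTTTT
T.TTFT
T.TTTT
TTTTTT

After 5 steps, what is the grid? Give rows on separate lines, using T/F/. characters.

Step 1: 7 trees catch fire, 2 burn out
  TFTTTT
  F..TTT
  TFTTFT
  T.TF.F
  T.TTFT
  TTTTTT
Step 2: 11 trees catch fire, 7 burn out
  F.FTTT
  ...TFT
  F.FF.F
  T.F...
  T.TF.F
  TTTTFT
Step 3: 8 trees catch fire, 11 burn out
  ...FFT
  ...F.F
  ......
  F.....
  T.F...
  TTTF.F
Step 4: 3 trees catch fire, 8 burn out
  .....F
  ......
  ......
  ......
  F.....
  TTF...
Step 5: 2 trees catch fire, 3 burn out
  ......
  ......
  ......
  ......
  ......
  FF....

......
......
......
......
......
FF....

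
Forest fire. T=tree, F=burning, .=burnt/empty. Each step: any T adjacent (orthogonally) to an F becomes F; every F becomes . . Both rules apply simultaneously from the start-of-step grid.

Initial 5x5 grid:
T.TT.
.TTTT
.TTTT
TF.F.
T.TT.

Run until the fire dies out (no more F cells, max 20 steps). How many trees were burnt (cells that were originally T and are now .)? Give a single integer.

Answer: 14

Derivation:
Step 1: +4 fires, +2 burnt (F count now 4)
Step 2: +6 fires, +4 burnt (F count now 6)
Step 3: +3 fires, +6 burnt (F count now 3)
Step 4: +1 fires, +3 burnt (F count now 1)
Step 5: +0 fires, +1 burnt (F count now 0)
Fire out after step 5
Initially T: 15, now '.': 24
Total burnt (originally-T cells now '.'): 14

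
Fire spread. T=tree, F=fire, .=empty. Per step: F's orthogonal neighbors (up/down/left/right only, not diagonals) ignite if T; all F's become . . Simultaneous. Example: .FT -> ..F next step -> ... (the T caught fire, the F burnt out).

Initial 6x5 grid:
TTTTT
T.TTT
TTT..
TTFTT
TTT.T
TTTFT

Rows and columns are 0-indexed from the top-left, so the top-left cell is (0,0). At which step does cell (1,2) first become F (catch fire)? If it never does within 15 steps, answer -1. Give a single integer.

Step 1: cell (1,2)='T' (+6 fires, +2 burnt)
Step 2: cell (1,2)='F' (+7 fires, +6 burnt)
  -> target ignites at step 2
Step 3: cell (1,2)='.' (+5 fires, +7 burnt)
Step 4: cell (1,2)='.' (+4 fires, +5 burnt)
Step 5: cell (1,2)='.' (+2 fires, +4 burnt)
Step 6: cell (1,2)='.' (+0 fires, +2 burnt)
  fire out at step 6

2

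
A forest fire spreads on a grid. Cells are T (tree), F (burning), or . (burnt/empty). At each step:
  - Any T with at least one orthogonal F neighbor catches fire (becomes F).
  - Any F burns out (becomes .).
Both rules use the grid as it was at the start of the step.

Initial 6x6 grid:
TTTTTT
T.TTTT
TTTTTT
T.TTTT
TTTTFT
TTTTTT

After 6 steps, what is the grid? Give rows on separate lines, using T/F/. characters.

Step 1: 4 trees catch fire, 1 burn out
  TTTTTT
  T.TTTT
  TTTTTT
  T.TTFT
  TTTF.F
  TTTTFT
Step 2: 6 trees catch fire, 4 burn out
  TTTTTT
  T.TTTT
  TTTTFT
  T.TF.F
  TTF...
  TTTF.F
Step 3: 6 trees catch fire, 6 burn out
  TTTTTT
  T.TTFT
  TTTF.F
  T.F...
  TF....
  TTF...
Step 4: 6 trees catch fire, 6 burn out
  TTTTFT
  T.TF.F
  TTF...
  T.....
  F.....
  TF....
Step 5: 6 trees catch fire, 6 burn out
  TTTF.F
  T.F...
  TF....
  F.....
  ......
  F.....
Step 6: 2 trees catch fire, 6 burn out
  TTF...
  T.....
  F.....
  ......
  ......
  ......

TTF...
T.....
F.....
......
......
......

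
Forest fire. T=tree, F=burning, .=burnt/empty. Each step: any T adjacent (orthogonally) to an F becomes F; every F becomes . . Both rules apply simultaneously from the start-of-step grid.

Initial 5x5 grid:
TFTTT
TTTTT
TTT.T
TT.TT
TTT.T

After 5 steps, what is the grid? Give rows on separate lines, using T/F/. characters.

Step 1: 3 trees catch fire, 1 burn out
  F.FTT
  TFTTT
  TTT.T
  TT.TT
  TTT.T
Step 2: 4 trees catch fire, 3 burn out
  ...FT
  F.FTT
  TFT.T
  TT.TT
  TTT.T
Step 3: 5 trees catch fire, 4 burn out
  ....F
  ...FT
  F.F.T
  TF.TT
  TTT.T
Step 4: 3 trees catch fire, 5 burn out
  .....
  ....F
  ....T
  F..TT
  TFT.T
Step 5: 3 trees catch fire, 3 burn out
  .....
  .....
  ....F
  ...TT
  F.F.T

.....
.....
....F
...TT
F.F.T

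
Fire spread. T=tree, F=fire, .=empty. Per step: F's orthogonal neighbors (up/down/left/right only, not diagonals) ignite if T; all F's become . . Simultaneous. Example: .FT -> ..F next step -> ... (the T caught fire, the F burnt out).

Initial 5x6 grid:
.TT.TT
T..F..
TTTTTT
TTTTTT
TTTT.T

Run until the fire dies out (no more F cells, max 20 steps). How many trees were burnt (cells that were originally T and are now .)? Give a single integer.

Step 1: +1 fires, +1 burnt (F count now 1)
Step 2: +3 fires, +1 burnt (F count now 3)
Step 3: +5 fires, +3 burnt (F count now 5)
Step 4: +4 fires, +5 burnt (F count now 4)
Step 5: +4 fires, +4 burnt (F count now 4)
Step 6: +1 fires, +4 burnt (F count now 1)
Step 7: +0 fires, +1 burnt (F count now 0)
Fire out after step 7
Initially T: 22, now '.': 26
Total burnt (originally-T cells now '.'): 18

Answer: 18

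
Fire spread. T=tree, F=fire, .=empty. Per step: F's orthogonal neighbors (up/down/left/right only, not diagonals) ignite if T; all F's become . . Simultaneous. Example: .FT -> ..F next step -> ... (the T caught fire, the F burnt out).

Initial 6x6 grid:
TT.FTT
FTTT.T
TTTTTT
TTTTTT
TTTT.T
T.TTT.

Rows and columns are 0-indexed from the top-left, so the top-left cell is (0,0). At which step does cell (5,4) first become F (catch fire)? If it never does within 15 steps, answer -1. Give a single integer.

Step 1: cell (5,4)='T' (+5 fires, +2 burnt)
Step 2: cell (5,4)='T' (+6 fires, +5 burnt)
Step 3: cell (5,4)='T' (+6 fires, +6 burnt)
Step 4: cell (5,4)='T' (+6 fires, +6 burnt)
Step 5: cell (5,4)='T' (+3 fires, +6 burnt)
Step 6: cell (5,4)='F' (+3 fires, +3 burnt)
  -> target ignites at step 6
Step 7: cell (5,4)='.' (+0 fires, +3 burnt)
  fire out at step 7

6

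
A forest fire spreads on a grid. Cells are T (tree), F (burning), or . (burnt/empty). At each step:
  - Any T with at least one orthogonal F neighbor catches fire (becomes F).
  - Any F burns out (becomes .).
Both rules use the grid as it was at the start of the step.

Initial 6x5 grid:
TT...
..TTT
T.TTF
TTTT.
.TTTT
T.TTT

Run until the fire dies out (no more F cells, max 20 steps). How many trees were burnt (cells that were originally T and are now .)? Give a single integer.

Answer: 17

Derivation:
Step 1: +2 fires, +1 burnt (F count now 2)
Step 2: +3 fires, +2 burnt (F count now 3)
Step 3: +3 fires, +3 burnt (F count now 3)
Step 4: +4 fires, +3 burnt (F count now 4)
Step 5: +4 fires, +4 burnt (F count now 4)
Step 6: +1 fires, +4 burnt (F count now 1)
Step 7: +0 fires, +1 burnt (F count now 0)
Fire out after step 7
Initially T: 20, now '.': 27
Total burnt (originally-T cells now '.'): 17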